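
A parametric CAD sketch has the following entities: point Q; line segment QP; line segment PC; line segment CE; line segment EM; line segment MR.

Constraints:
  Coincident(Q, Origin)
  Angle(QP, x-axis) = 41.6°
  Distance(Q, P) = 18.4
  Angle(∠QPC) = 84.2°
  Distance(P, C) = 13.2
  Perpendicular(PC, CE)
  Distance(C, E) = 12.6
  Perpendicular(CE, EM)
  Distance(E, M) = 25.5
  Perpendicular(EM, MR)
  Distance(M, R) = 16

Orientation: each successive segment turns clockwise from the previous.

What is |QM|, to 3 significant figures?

15.3

PC is perpendicular to CE, so CE runs at -144°; with |CE| = 12.6, E = (11.3, -5.86). CE is perpendicular to EM, so EM runs at 126°; with |EM| = 25.5, M = (-3.65, 14.8). Then |QM| = |M − Q| = 15.3.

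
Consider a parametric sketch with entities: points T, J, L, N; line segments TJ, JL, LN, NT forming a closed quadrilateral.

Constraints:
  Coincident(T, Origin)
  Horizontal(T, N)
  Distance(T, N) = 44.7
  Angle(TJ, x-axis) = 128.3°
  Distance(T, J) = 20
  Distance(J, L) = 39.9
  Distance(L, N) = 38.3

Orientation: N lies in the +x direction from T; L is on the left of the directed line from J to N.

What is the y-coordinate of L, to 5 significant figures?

32.184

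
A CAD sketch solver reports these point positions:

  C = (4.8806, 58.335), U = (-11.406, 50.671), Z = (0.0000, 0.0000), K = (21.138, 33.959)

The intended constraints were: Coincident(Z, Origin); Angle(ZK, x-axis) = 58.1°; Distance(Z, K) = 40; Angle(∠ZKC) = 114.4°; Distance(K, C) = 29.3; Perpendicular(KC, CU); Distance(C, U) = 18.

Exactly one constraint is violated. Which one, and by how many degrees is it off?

Perpendicular(KC, CU) — off by 8.50°.

Z = (0.00, 0.00) ✓; ZK at 58.10° ✓; |ZK| = 40.00 ✓; ∠ZKC = 114.4° ✓; |KC| = 29.30 ✓; ∠(KC, CU) = 81.50° ✗; |CU| = 18.00 ✓.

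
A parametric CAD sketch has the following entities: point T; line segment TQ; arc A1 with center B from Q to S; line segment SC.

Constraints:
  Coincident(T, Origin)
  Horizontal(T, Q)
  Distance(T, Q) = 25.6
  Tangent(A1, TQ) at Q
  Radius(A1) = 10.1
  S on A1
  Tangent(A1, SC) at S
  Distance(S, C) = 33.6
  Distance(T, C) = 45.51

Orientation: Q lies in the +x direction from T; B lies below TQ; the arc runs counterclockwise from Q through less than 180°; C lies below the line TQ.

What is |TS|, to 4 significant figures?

18.29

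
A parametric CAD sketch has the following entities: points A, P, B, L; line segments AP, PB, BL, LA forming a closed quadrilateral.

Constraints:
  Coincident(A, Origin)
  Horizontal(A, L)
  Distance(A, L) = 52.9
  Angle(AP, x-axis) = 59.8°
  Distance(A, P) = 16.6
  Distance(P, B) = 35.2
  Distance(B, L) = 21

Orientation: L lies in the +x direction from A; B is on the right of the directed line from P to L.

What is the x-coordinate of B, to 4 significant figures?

34.20

A is at the origin; AL is horizontal with |AL| = 52.9 and L in +x, so L = (52.9, 0). AP runs at 59.8° with |AP| = 16.6, so P = (8.350, 14.35). B is determined by |PB| = 35.2 and |BL| = 21.0 together: it lies at the intersection of circle(P, 35.2) and circle(L, 21.0). With |PL| = 46.80, the foot of the radical line on PL is 31.93 from P and the perpendicular offset is √(35.2² − 31.93²) = 14.82. Taking the right-of-PL solution: B = (34.20, -9.549).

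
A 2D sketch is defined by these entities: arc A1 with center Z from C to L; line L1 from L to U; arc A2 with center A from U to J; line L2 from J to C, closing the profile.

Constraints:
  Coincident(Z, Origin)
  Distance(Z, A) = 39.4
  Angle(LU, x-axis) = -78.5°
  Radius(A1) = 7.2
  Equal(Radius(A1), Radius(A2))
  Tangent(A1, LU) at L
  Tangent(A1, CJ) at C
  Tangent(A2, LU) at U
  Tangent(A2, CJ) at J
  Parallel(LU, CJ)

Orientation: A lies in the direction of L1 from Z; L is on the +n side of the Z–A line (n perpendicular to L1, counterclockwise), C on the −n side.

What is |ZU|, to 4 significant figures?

40.05

The slot axis is L1's direction at -78.5°, so u = (cos -78.5°, sin -78.5°) = (0.1994, -0.9799) and n = (−sin -78.5°, cos -78.5°) = (0.9799, 0.1994). Z is at the origin and A lies 39.4 along u from Z, so A = 39.4·u = (7.855, -38.61). Tangency of A1 to both parallel lines with radius 7.2 puts L and C at Z ± 7.2·n: L = (7.055, 1.435), C = (-7.055, -1.435). Equal radii place U and J the same way about A: U = A + 7.2·n = (14.91, -37.17), J = A − 7.2·n = (0.7996, -40.04). Then |ZU| = |U − Z| = 40.05.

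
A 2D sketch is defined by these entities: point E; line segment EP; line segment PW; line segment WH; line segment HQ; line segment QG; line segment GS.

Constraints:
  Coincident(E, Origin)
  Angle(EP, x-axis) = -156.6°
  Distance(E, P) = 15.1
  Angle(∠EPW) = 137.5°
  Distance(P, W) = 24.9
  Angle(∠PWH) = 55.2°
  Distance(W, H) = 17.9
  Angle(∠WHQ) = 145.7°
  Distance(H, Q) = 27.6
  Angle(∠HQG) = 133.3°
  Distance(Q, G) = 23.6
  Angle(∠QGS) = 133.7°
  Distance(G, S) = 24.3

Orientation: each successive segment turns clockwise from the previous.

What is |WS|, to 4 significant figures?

65.32

∠HQG = 133.3° gives QG at -44.90° from the x-axis; with |QG| = 23.6, G = (21.38, -3.094). ∠QGS = 133.7° gives GS at -91.20° from the x-axis; with |GS| = 24.3, S = (20.87, -27.39). Then |WS| = |S − W| = 65.32.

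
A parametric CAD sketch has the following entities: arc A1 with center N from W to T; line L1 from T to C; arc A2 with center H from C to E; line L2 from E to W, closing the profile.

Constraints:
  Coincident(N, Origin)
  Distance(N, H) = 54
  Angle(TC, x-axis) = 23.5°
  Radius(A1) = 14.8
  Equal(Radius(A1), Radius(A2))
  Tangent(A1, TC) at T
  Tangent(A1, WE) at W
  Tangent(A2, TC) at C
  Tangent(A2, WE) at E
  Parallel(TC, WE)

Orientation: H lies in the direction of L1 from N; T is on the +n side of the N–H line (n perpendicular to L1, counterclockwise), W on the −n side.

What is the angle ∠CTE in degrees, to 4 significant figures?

28.73°

Tangency of A1 to both parallel lines with radius 14.8 puts T and W at N ± 14.8·n: T = (-5.901, 13.57), W = (5.901, -13.57). Equal radii place C and E the same way about H: C = H + 14.8·n = (43.62, 35.10), E = H − 14.8·n = (55.42, 7.960). Then cos ∠CTE = TC·TE / (|TC||TE|), giving 28.73°.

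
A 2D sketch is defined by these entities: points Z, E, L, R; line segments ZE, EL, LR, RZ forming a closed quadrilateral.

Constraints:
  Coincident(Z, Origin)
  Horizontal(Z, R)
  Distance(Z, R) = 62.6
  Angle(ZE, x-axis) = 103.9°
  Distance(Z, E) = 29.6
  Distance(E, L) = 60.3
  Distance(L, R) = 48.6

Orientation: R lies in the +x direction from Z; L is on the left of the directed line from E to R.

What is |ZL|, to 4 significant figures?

68.90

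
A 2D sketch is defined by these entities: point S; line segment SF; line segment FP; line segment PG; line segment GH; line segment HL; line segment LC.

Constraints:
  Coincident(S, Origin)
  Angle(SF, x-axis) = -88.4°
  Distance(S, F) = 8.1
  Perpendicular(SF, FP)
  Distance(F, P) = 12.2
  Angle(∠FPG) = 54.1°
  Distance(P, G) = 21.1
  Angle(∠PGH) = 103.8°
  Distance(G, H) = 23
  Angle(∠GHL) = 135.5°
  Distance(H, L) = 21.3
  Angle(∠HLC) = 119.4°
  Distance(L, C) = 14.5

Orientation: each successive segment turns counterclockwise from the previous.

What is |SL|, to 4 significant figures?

35.57

∠PGH = 103.8° gives GH at -156.3° from the x-axis; with |GH| = 23.0, H = (-21.48, -0.2612). ∠GHL = 135.5° gives HL at -111.8° from the x-axis; with |HL| = 21.3, L = (-29.39, -20.04). Then |SL| = |L − S| = 35.57.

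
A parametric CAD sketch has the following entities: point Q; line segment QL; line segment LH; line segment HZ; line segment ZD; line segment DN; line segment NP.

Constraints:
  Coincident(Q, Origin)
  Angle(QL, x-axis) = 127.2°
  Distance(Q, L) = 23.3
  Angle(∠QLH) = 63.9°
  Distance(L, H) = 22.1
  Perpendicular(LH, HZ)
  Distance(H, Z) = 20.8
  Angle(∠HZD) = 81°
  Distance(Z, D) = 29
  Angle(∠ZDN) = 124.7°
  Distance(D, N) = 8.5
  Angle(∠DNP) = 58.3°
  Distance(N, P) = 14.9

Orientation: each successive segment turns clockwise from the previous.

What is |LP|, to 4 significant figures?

11.15

Q is at the origin; QL runs at 127.2° with length 23.3, so L = (-14.09, 18.56). ∠QLH = 63.9° gives LH at 11.10° from the x-axis; with |LH| = 22.1, H = (7.599, 22.81). LH ⟂ HZ, so HZ runs at -78.90°; with |HZ| = 20.8, Z = (11.60, 2.403). ∠HZD = 81.0° gives ZD at -177.9° from the x-axis; with |ZD| = 29.0, D = (-17.38, 1.340). ∠ZDN = 124.7° gives DN at 126.8° from the x-axis; with |DN| = 8.5, N = (-22.47, 8.147). ∠DNP = 58.3° gives NP at 5.100° from the x-axis; with |NP| = 14.9, P = (-7.627, 9.471). Then |LP| = |P − L| = 11.15.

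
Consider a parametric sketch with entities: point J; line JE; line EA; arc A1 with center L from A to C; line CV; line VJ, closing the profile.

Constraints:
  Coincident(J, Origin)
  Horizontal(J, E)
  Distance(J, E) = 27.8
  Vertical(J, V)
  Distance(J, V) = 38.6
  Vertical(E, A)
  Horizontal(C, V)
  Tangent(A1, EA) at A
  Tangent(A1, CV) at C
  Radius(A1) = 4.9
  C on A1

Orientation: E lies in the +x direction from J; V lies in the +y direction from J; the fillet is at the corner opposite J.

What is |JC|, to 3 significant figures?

44.9

The virtual corner opposite J is at (27.8, 38.6). Since A1 is tangent to EA there, LA ⟂ EA and since A1 is tangent to CV there, LC ⟂ CV, with radius 4.9, so the center L sits 4.9 in from both sides at L = (22.9, 33.7). That places the tangent points at A = (27.8, 33.7) on EA and C = (22.9, 38.6) on CV. Then |JC| = |C − J| = 44.9.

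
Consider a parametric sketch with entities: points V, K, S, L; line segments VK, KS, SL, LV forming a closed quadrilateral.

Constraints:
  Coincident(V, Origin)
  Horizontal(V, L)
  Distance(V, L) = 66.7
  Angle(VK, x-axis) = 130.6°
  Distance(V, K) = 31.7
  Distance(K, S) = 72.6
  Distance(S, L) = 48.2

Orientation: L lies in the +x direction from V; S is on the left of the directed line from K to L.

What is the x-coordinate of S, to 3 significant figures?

48.9

Checks: |KS| = 72.60 ✓; |SL| = 48.20 ✓.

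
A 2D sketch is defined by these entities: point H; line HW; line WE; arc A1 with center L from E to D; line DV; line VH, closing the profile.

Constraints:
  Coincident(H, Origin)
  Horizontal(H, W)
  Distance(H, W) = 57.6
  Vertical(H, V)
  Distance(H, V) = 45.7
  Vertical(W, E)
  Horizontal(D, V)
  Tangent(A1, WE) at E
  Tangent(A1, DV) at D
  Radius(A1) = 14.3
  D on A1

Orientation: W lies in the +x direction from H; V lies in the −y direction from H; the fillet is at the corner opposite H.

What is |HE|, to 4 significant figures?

65.60

H is at the origin; HW is horizontal with |HW| = 57.6 and W on the +x side, so W = (57.60, 0.000). HV is vertical with |HV| = 45.7 and V on the −y side, so V = (0.000, -45.70). The virtual corner opposite H is at (57.60, -45.70). Tangency of A1 to WE means the radius LE is perpendicular to WE and A1 meets DV tangentially, so LD is at right angles to DV, with radius 14.3, so the center L sits 14.3 in from both sides at L = (43.30, -31.40). That places the tangent points at E = (57.60, -31.40) on WE and D = (43.30, -45.70) on DV. Then |HE| = |E − H| = 65.60.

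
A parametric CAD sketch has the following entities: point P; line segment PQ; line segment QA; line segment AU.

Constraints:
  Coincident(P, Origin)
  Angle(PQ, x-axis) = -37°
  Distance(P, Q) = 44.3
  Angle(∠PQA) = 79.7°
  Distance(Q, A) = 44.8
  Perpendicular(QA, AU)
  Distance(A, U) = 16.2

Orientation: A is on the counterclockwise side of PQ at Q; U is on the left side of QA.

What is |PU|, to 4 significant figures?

45.94

P is at the origin; PQ runs at -37.0° with length 44.3, so Q = 44.3·(cos -37.0°, sin -37.0°) = (35.38, -26.66). ∠PQA = 79.7°, so QA runs at -37.0° + (180° − 79.7°) = 63.30° from the x-axis; with |QA| = 44.8, A = Q + 44.8·(cos 63.30°, sin 63.30°) = (55.51, 13.36). The perpendicularity gives AU at right angles to QA; with |AU| = 16.2 on the left of QA, U = A + 16.2·(-0.8934, 0.4493) = (41.04, 20.64). Then |PU| = |U − P| = 45.94.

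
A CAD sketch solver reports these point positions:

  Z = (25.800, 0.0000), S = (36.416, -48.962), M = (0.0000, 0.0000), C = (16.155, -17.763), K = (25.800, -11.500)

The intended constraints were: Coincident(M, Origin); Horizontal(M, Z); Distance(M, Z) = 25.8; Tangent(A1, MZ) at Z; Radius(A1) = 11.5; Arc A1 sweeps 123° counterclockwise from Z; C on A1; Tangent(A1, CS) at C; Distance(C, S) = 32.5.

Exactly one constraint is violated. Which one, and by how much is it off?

Distance(C, S) = 32.5 — off by 4.70.

M = (0.00, 0.00) ✓; M.y = 0.00, Z.y = 0.00 ✓; |MZ| = 25.80 ✓; ∠(KZ, ZM) = 90.00° ✓; |KZ| = 11.50 ✓; bearing(K→C) − bearing(K→Z) = 123.0° ✓; |KC| = 11.50 ✓; ∠(KC, CS) = 90.00° ✓; |CS| = 37.20 ✗.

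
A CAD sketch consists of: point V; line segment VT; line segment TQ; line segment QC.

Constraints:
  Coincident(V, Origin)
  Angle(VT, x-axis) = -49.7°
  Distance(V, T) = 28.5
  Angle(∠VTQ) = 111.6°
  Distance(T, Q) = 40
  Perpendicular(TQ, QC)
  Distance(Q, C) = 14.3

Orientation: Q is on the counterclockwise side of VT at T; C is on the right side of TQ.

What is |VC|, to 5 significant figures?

64.915

V is at the origin; VT runs at -49.7° with length 28.5, so T = 28.5·(cos -49.7°, sin -49.7°) = (18.434, -21.736). ∠VTQ = 111.6°, so TQ runs at -49.7° + (180° − 111.6°) = 18.700° from the x-axis; with |TQ| = 40.0, Q = T + 40.0·(cos 18.700°, sin 18.700°) = (56.322, -8.9115). TQ is perpendicular to QC; with |QC| = 14.3 on the right of TQ, C = Q + 14.3·(0.32061, -0.94721) = (60.907, -22.457). Then |VC| = |C − V| = 64.915.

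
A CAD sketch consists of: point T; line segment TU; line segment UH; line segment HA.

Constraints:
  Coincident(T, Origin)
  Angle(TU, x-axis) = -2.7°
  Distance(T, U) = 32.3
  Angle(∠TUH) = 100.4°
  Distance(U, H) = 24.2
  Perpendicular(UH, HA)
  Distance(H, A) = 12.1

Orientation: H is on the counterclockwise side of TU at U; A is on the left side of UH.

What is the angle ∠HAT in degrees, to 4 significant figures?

123.2°

T is at the origin; TU runs at -2.7° with length 32.3, so U = 32.3·(cos -2.7°, sin -2.7°) = (32.26, -1.522). ∠TUH = 100.4°, so UH runs at -2.7° + (180° − 100.4°) = 76.90° from the x-axis; with |UH| = 24.2, H = U + 24.2·(cos 76.90°, sin 76.90°) = (37.75, 22.05). UH is perpendicular to HA; with |HA| = 12.1 on the left of UH, A = H + 12.1·(-0.9740, 0.2267) = (25.96, 24.79). Then cos ∠HAT = AH·AT / (|AH||AT|), giving 123.2°.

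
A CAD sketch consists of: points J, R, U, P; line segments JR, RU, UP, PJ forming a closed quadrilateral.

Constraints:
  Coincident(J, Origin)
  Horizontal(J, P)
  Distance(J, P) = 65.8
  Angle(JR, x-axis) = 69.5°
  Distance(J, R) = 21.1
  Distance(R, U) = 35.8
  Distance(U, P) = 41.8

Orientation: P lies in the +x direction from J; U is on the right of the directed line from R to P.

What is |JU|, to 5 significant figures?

27.821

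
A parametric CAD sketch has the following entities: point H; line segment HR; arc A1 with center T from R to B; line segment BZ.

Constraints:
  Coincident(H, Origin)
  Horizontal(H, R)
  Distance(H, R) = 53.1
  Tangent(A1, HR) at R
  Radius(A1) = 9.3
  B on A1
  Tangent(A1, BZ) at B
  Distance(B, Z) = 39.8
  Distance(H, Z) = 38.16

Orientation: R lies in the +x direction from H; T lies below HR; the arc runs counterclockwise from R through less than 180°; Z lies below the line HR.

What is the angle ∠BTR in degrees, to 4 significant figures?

48.14°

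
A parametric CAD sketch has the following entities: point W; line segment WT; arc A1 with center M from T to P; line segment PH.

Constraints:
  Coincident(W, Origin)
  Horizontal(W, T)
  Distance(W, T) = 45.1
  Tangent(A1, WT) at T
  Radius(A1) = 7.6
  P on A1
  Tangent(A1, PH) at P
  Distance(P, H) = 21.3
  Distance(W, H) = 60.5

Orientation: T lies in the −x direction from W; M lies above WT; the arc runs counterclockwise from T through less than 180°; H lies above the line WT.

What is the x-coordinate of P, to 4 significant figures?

-39.35

W is at the origin; WT is horizontal with |WT| = 45.1 and T on the −x side, so T = (-45.10, 0.000). A1 meets WT tangentially, so MT is at right angles to WT, so M = T + (0, 7.6) = (-45.10, 7.600). Since MP ⟂ PH (tangency), |MH| = √(7.6² + 21.3²) = 22.62 regardless of where P sits on A1. So H lies on both circle(W, 60.5) and circle(M, 22.62); the above-WT intersection is H = (-53.26, 28.69). P is the foot of the tangent from H: P = (-39.35, 12.57).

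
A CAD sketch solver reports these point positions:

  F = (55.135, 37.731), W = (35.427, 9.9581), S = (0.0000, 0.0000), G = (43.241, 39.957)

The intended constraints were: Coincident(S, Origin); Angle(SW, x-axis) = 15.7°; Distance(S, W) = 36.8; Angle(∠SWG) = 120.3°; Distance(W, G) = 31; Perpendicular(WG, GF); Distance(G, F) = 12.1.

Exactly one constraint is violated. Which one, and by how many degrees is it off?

Perpendicular(WG, GF) — off by 4.00°.

S = (0.00, 0.00) ✓; SW at 15.70° ✓; |SW| = 36.80 ✓; ∠SWG = 120.3° ✓; |WG| = 31.00 ✓; ∠(WG, GF) = 86.00° ✗; |GF| = 12.10 ✓.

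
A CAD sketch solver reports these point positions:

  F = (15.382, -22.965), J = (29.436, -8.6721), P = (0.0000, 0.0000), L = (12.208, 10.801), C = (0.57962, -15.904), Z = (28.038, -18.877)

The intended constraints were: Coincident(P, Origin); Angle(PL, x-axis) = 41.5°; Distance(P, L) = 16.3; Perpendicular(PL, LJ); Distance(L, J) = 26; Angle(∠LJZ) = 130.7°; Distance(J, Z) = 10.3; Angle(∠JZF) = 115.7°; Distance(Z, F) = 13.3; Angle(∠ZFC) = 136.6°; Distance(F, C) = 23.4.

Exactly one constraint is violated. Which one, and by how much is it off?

Distance(F, C) = 23.4 — off by 7.00.

P = (0.00, 0.00) ✓; PL at 41.50° ✓; |PL| = 16.30 ✓; ∠(PL, LJ) = 90.00° ✓; |LJ| = 26.00 ✓; ∠LJZ = 130.7° ✓; |JZ| = 10.30 ✓; ∠JZF = 115.7° ✓; |ZF| = 13.30 ✓; ∠ZFC = 136.6° ✓; |FC| = 16.40 ✗.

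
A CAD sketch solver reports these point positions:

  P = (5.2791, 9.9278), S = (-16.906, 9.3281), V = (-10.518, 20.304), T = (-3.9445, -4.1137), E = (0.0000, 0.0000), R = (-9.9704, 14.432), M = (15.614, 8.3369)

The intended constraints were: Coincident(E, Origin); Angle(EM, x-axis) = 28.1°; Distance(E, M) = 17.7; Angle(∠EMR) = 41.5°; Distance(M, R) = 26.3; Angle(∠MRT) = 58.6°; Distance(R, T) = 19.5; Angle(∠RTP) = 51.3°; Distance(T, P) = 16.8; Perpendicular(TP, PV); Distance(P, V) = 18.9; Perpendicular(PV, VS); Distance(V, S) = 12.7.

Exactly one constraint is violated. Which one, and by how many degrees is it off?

Perpendicular(PV, VS) — off by 3.10°.

E = (0.00, 0.00) ✓; EM at 28.10° ✓; |EM| = 17.70 ✓; ∠EMR = 41.50° ✓; |MR| = 26.30 ✓; ∠MRT = 58.60° ✓; |RT| = 19.50 ✓; ∠RTP = 51.30° ✓; |TP| = 16.80 ✓; ∠(TP, PV) = 90.00° ✓; |PV| = 18.90 ✓; ∠(PV, VS) = 93.10° ✗; |VS| = 12.70 ✓.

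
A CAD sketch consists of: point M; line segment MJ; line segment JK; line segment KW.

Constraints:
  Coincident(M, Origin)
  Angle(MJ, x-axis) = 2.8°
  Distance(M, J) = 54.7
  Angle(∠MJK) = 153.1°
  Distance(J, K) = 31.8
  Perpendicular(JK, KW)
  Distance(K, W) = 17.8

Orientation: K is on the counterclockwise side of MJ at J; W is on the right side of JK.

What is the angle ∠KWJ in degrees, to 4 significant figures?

60.76°

∠MJK = 153.1°, so JK runs at 2.8° + (180° − 153.1°) = 29.70° from the x-axis; with |JK| = 31.8, K = J + 31.8·(cos 29.70°, sin 29.70°) = (82.26, 18.43). JK is perpendicular to KW; with |KW| = 17.8 on the right of JK, W = K + 17.8·(0.4955, -0.8686) = (91.08, 2.966). Then cos ∠KWJ = WK·WJ / (|WK||WJ|), giving 60.76°.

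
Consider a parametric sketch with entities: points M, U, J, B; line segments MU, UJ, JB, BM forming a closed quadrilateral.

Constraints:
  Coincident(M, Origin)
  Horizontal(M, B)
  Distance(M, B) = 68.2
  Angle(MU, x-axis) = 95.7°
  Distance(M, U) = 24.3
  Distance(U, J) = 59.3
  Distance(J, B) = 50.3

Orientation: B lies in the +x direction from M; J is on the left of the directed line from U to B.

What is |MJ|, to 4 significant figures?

70.56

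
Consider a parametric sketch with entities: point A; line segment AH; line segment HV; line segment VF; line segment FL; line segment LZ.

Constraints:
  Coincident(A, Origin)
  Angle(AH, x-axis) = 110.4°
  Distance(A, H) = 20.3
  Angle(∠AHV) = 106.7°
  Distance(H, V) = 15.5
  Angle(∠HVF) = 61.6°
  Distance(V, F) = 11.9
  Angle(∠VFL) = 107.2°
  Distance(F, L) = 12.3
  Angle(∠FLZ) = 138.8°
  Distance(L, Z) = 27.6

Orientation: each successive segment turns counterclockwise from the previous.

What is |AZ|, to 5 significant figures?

35.770

A is at the origin; AH runs at 110.4° with length 20.3, so H = (-7.0760, 19.027). ∠AHV = 106.7° gives HV at -176.30° from the x-axis; with |HV| = 15.5, V = (-22.544, 18.027). ∠HVF = 61.6° gives VF at -57.900° from the x-axis; with |VF| = 11.9, F = (-16.220, 7.9458). ∠VFL = 107.2° gives FL at 14.900° from the x-axis; with |FL| = 12.3, L = (-4.3336, 11.109). ∠FLZ = 138.8° gives LZ at 56.100° from the x-axis; with |LZ| = 27.6, Z = (11.060, 34.017). Then |AZ| = |Z − A| = 35.770.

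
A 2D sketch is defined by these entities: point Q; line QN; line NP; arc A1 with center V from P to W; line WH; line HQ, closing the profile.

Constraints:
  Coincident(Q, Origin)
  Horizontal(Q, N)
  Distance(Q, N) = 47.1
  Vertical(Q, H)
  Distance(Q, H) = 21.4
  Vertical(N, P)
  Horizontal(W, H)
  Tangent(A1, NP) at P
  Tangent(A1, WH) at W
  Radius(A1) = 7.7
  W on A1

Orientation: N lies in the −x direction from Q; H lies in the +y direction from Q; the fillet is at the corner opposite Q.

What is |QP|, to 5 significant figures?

49.052

The virtual corner opposite Q is at (-47.100, 21.400). The tangent condition forces VP to be normal to NP and since A1 is tangent to WH there, VW ⟂ WH, with radius 7.7, so the center V sits 7.7 in from both sides at V = (-39.400, 13.700). That places the tangent points at P = (-47.100, 13.700) on NP and W = (-39.400, 21.400) on WH. Then |QP| = |P − Q| = 49.052.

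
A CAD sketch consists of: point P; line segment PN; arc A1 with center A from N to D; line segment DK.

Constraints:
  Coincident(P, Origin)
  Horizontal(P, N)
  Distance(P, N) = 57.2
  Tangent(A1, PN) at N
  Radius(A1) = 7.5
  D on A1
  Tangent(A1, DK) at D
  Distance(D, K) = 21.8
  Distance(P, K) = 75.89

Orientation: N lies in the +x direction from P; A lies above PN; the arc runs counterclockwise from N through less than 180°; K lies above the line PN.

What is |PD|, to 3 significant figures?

64.5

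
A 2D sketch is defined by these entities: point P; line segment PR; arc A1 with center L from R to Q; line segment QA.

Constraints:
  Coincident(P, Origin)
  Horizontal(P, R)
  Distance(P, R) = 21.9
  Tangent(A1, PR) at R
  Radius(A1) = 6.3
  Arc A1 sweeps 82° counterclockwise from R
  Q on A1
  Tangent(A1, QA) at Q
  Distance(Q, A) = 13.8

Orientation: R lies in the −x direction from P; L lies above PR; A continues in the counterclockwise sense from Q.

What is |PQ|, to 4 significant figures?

16.57

P is at the origin; PR is horizontal with |PR| = 21.9 and R on the −x side, so R = (-21.90, 0.000). A1 meets PR tangentially, so LR is at right angles to PR, so L = R + (0, 6.3) = (-21.90, 6.300). On A1, R sits at bearing -90° from L; an 82° counterclockwise sweep puts Q at bearing -8°, so Q = L + 6.3·(cos -8°, sin -8°) = (-15.66, 5.423). Then |PQ| = |Q − P| = 16.57.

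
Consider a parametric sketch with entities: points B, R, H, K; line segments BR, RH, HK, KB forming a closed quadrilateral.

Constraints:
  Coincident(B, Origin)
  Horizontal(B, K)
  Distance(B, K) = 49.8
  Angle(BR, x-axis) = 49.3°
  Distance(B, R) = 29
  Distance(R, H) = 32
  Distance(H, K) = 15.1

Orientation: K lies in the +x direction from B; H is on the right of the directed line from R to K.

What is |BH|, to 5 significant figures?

36.044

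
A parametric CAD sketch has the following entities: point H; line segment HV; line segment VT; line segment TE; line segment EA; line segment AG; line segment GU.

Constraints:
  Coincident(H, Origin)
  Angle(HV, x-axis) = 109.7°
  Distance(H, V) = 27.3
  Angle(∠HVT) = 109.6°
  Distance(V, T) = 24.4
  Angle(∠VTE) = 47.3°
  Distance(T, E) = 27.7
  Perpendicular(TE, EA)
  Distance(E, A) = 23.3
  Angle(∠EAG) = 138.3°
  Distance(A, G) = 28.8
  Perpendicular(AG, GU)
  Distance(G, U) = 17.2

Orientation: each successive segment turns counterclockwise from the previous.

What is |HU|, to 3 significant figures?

52.9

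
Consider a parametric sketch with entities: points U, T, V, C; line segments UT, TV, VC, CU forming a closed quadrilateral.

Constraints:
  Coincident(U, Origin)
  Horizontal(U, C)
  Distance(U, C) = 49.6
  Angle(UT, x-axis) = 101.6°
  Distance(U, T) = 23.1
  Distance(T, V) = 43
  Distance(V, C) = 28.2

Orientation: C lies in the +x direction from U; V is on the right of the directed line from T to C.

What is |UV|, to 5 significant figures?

25.356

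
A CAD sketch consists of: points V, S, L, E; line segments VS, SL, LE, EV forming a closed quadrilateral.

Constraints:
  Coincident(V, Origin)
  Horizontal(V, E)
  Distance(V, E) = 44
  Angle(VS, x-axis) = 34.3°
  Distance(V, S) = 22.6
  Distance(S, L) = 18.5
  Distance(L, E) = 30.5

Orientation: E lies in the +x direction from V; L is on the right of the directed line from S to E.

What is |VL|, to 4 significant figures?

14.86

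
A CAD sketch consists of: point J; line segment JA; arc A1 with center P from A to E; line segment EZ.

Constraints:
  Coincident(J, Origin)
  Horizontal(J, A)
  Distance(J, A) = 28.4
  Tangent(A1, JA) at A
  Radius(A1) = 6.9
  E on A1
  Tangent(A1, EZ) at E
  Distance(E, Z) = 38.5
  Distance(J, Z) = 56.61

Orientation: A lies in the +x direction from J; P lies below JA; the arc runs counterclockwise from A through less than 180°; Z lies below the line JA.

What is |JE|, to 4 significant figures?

23.60

J is at the origin; JA is horizontal with |JA| = 28.4 and A on the +x side, so A = (28.40, 0.000). The tangent condition forces PA to be normal to JA, so P = A + (0, -6.9) = (28.40, -6.900). Since PE ⟂ EZ (tangency), |PZ| = √(6.9² + 38.5²) = 39.11 regardless of where E sits on A1. So Z lies on both circle(J, 56.61) and circle(P, 39.11); the below-JA intersection is Z = (33.42, -45.69). E is the foot of the tangent from Z: E = (21.82, -8.980).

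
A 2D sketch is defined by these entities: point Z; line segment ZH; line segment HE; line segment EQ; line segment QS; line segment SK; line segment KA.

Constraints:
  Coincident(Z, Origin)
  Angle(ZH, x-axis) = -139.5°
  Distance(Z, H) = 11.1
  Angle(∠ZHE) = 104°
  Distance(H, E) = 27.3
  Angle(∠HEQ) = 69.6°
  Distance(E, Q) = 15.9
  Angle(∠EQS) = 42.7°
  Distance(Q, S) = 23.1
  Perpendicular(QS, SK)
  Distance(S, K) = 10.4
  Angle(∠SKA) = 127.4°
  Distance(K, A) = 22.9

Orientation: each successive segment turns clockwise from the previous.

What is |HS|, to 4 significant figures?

14.51

∠HEQ = 69.6° gives EQ at 34.10° from the x-axis; with |EQ| = 15.9, Q = (-17.50, 17.56). ∠EQS = 42.7° gives QS at -103.2° from the x-axis; with |QS| = 23.1, S = (-22.77, -4.931). Then |HS| = |S − H| = 14.51.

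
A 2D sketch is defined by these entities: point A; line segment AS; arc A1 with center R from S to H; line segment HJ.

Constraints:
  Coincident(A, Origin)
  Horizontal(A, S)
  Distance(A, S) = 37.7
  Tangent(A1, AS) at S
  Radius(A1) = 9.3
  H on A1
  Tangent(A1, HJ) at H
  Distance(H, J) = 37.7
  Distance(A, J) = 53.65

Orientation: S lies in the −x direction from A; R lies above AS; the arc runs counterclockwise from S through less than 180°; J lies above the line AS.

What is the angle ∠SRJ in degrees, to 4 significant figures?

163.5°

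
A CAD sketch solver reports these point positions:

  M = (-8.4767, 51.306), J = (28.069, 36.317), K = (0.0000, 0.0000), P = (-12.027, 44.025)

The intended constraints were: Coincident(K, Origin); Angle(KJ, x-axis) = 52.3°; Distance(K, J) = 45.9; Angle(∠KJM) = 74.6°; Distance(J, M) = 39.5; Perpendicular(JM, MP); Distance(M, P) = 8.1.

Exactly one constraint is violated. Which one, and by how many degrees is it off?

Perpendicular(JM, MP) — off by 3.69°.

K = (0.00, 0.00) ✓; KJ at 52.30° ✓; |KJ| = 45.90 ✓; ∠KJM = 74.60° ✓; |JM| = 39.50 ✓; ∠(JM, MP) = 86.31° ✗; |MP| = 8.100 ✓.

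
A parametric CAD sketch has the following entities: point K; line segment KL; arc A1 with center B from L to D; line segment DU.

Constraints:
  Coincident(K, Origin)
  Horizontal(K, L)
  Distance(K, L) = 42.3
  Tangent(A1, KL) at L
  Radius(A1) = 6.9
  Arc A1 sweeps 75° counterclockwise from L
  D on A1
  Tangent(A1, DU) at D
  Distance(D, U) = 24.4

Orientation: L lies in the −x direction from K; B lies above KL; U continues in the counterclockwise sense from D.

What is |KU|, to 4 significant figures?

41.02

On A1, L sits at bearing -90° from B; a 75° counterclockwise sweep puts D at bearing -15°, so D = B + 6.9·(cos -15°, sin -15°) = (-35.64, 5.114). Tangency of A1 to DU means the radius BD is perpendicular to DU, so DU runs along (−sin -15°, cos -15°); with |DU| = 24.4, U = (-29.32, 28.68). Then |KU| = |U − K| = 41.02.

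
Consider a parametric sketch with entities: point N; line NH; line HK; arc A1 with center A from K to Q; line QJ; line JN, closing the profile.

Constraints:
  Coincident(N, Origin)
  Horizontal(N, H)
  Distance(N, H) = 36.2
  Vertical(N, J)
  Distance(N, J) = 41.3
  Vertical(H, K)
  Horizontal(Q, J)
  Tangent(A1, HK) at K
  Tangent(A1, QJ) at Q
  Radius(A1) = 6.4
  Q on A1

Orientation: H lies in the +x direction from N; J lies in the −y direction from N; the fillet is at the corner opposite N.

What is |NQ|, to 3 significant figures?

50.9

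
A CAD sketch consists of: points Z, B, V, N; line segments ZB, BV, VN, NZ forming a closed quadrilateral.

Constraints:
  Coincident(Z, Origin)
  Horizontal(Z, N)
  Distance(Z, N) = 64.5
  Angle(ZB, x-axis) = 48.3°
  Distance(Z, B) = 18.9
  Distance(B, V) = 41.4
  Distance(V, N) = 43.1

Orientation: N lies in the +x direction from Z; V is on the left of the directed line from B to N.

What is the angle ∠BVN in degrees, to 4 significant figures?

79.08°

Z is at the origin; Z and N share the same y with |ZN| = 64.5 and N in +x, so N = (64.5, 0). ZB runs at 48.3° with |ZB| = 18.9, so B = (12.57, 14.11). V is determined by |BV| = 41.4 and |VN| = 43.1 together: it lies at the intersection of circle(B, 41.4) and circle(N, 43.1). With |BN| = 53.81, the foot of the radical line on BN is 25.57 from B and the perpendicular offset is √(41.4² − 25.57²) = 32.56. Taking the left-of-BN solution: V = (45.79, 38.83).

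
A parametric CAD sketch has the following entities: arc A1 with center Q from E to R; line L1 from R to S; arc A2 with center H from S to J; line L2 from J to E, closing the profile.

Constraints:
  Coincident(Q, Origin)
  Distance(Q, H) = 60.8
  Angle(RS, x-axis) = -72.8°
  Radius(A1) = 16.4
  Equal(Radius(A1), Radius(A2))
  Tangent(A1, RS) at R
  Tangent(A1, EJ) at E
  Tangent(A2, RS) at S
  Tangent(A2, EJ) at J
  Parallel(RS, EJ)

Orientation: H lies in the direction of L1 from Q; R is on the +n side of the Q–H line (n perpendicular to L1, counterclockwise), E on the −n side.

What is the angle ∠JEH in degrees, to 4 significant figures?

15.10°

The slot axis is L1's direction at -72.8°, so u = (cos -72.8°, sin -72.8°) = (0.2957, -0.9553) and n = (−sin -72.8°, cos -72.8°) = (0.9553, 0.2957). Q is at the origin and H lies 60.8 along u from Q, so H = 60.8·u = (17.98, -58.08). Tangency of A1 to both parallel lines with radius 16.4 puts R and E at Q ± 16.4·n: R = (15.67, 4.850), E = (-15.67, -4.850). Equal radii place S and J the same way about H: S = H + 16.4·n = (33.65, -53.23), J = H − 16.4·n = (2.312, -62.93). Then cos ∠JEH = EJ·EH / (|EJ||EH|), giving 15.10°.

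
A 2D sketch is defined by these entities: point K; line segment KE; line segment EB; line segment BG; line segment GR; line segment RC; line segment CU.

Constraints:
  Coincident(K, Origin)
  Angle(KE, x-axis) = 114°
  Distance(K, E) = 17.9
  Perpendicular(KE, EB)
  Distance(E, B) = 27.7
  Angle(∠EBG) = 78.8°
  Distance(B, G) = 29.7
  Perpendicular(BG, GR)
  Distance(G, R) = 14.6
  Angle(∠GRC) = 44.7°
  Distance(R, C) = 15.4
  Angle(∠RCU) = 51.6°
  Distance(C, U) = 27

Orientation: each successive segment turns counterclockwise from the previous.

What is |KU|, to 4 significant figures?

32.36

K is at the origin; KE runs at 114.0° with length 17.9, so E = (-7.281, 16.35). KE is perpendicular to EB, so EB runs at -156.0°; with |EB| = 27.7, B = (-32.59, 5.086). ∠EBG = 78.8° gives BG at -54.80° from the x-axis; with |BG| = 29.7, G = (-15.47, -19.18). The perpendicularity gives GR at right angles to BG, so GR runs at 35.20°; with |GR| = 14.6, R = (-3.535, -10.77). ∠GRC = 44.7° gives RC at 170.5° from the x-axis; with |RC| = 15.4, C = (-18.72, -8.226). ∠RCU = 51.6° gives CU at -61.10° from the x-axis; with |CU| = 27.0, U = (-5.676, -31.86). Then |KU| = |U − K| = 32.36.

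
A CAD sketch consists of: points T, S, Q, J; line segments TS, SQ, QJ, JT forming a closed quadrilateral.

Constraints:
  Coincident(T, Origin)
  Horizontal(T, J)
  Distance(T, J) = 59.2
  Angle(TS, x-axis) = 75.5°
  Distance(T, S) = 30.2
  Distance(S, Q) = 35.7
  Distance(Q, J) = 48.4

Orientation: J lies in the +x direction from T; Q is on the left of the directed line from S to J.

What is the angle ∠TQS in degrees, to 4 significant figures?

22.95°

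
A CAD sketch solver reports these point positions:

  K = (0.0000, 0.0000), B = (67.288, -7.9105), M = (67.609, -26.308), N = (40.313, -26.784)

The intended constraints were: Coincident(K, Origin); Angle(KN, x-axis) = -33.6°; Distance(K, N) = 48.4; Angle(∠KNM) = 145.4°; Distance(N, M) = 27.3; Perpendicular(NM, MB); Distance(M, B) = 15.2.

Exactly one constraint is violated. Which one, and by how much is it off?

Distance(M, B) = 15.2 — off by 3.20.

K = (0.00, 0.00) ✓; KN at -33.60° ✓; |KN| = 48.40 ✓; ∠KNM = 145.4° ✓; |NM| = 27.30 ✓; ∠(NM, MB) = 90.00° ✓; |MB| = 18.40 ✗.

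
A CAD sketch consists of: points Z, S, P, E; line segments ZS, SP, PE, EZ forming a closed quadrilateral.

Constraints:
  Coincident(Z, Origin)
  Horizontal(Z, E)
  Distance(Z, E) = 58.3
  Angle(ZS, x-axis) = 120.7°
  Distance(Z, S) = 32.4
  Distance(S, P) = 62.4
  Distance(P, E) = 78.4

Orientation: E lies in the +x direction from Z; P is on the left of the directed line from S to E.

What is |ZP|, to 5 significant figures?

77.146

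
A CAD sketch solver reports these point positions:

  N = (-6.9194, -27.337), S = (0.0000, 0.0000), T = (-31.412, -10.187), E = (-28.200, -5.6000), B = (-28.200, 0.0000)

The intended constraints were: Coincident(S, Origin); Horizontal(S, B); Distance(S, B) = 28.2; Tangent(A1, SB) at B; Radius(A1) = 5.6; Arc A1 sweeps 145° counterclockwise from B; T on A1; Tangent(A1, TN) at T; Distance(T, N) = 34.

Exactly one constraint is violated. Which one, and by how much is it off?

Distance(T, N) = 34 — off by 4.10.

S = (0.00, 0.00) ✓; S.y = 0.00, B.y = 0.00 ✓; |SB| = 28.20 ✓; ∠(EB, BS) = 90.00° ✓; |EB| = 5.600 ✓; bearing(E→T) − bearing(E→B) = 145.0° ✓; |ET| = 5.600 ✓; ∠(ET, TN) = 90.00° ✓; |TN| = 29.90 ✗.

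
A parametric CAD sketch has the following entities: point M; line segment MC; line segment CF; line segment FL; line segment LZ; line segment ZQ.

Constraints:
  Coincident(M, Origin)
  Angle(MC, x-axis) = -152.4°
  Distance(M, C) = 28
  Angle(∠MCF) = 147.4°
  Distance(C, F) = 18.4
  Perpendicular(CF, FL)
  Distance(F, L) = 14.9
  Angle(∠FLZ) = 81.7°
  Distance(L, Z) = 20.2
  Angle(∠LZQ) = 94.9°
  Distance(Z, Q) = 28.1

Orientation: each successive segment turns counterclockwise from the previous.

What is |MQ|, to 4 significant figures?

39.12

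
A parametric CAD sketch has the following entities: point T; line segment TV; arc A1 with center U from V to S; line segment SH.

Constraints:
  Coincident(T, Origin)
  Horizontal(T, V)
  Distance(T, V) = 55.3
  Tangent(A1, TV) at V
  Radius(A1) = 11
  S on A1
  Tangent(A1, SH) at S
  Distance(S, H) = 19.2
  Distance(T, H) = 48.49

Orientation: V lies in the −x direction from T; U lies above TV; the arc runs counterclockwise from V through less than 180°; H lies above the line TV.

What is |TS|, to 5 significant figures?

45.392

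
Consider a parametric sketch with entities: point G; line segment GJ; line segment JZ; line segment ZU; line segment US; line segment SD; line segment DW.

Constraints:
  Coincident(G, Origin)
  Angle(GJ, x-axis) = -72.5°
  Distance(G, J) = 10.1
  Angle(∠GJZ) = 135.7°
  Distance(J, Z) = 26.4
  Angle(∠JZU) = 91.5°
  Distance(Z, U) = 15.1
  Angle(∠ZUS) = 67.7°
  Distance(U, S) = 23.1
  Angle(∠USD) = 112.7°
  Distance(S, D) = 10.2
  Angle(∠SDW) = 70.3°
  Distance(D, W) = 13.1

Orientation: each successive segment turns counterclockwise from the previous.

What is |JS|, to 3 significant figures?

8.63

∠JZU = 91.5° gives ZU at 60.3° from the x-axis; with |ZU| = 15.1, U = (33.8, -8.99). ∠ZUS = 67.7° gives US at 173° from the x-axis; with |US| = 23.1, S = (10.9, -6.02). Then |JS| = |S − J| = 8.63.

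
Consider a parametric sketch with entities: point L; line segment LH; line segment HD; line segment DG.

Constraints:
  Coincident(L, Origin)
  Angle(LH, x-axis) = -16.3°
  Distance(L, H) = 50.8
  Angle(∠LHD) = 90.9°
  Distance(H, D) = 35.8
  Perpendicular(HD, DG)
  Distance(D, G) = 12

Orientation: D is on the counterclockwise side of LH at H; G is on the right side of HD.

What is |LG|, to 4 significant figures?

72.68

L is at the origin; LH runs at -16.3° with length 50.8, so H = 50.8·(cos -16.3°, sin -16.3°) = (48.76, -14.26). ∠LHD = 90.9°, so HD runs at -16.3° + (180° − 90.9°) = 72.80° from the x-axis; with |HD| = 35.8, D = H + 35.8·(cos 72.80°, sin 72.80°) = (59.34, 19.94). HD is perpendicular to DG; with |DG| = 12.0 on the right of HD, G = D + 12.0·(0.9553, -0.2957) = (70.81, 16.39). Then |LG| = |G − L| = 72.68.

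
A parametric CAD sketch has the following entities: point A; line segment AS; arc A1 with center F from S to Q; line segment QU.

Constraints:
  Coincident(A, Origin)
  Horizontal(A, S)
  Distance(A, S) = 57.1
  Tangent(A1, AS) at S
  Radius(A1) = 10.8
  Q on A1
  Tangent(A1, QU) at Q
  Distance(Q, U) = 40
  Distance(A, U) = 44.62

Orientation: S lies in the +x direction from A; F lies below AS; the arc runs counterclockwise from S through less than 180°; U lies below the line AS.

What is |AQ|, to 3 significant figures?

48.5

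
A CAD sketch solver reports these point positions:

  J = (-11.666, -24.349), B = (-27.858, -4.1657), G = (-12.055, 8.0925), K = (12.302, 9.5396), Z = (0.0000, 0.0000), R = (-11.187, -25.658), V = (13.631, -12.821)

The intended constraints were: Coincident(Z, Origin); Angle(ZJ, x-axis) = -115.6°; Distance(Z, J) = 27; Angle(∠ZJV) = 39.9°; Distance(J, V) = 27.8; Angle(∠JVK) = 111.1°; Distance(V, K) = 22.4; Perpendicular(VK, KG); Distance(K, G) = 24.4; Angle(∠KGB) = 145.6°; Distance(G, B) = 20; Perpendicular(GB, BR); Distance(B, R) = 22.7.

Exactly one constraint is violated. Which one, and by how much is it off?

Distance(B, R) = 22.7 — off by 4.50.

Z = (0.00, 0.00) ✓; ZJ at -115.6° ✓; |ZJ| = 27.00 ✓; ∠ZJV = 39.90° ✓; |JV| = 27.80 ✓; ∠JVK = 111.1° ✓; |VK| = 22.40 ✓; ∠(VK, KG) = 90.00° ✓; |KG| = 24.40 ✓; ∠KGB = 145.6° ✓; |GB| = 20.00 ✓; ∠(GB, BR) = 90.00° ✓; |BR| = 27.20 ✗.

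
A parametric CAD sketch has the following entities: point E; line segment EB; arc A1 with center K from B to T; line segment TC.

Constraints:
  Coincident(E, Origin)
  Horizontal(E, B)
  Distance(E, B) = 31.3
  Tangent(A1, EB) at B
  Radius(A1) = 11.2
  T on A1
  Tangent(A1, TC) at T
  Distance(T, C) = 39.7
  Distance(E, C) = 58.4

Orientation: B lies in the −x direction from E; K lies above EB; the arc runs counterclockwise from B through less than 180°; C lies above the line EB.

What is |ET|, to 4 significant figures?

24.00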